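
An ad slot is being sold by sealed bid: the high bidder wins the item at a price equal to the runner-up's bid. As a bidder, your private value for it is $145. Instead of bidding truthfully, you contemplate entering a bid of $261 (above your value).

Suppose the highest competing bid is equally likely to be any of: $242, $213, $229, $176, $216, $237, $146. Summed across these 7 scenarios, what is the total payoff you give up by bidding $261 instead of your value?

$444

The deviation costs you only when the competing bid falls strictly between $145 and $261; elsewhere both bids give the same outcome.
$242: truthful payoff $0, deviation payoff −$97 → loss $97.
$213: truthful payoff $0, deviation payoff −$68 → loss $68.
$229: truthful payoff $0, deviation payoff −$84 → loss $84.
$176: truthful payoff $0, deviation payoff −$31 → loss $31.
$216: truthful payoff $0, deviation payoff −$71 → loss $71.
$237: truthful payoff $0, deviation payoff −$92 → loss $92.
$146: truthful payoff $0, deviation payoff −$1 → loss $1.
Total loss = $97 + $68 + $84 + $31 + $71 + $92 + $1 = $444.
Because the price is fixed by the runner-up's bid, deviating from your value can only change a good outcome into a bad one — never the reverse.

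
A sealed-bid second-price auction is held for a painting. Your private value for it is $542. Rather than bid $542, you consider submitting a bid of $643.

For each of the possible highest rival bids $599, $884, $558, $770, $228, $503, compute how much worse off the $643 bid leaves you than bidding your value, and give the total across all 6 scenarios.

The deviation costs you only when the competing bid falls strictly between $542 and $643; elsewhere both bids give the same outcome.
$599: truthful payoff $0, deviation payoff −$57 → loss $57.
$884: outcomes coincide → loss $0.
$558: truthful payoff $0, deviation payoff −$16 → loss $16.
$770: outcomes coincide → loss $0.
$228: outcomes coincide → loss $0.
$503: outcomes coincide → loss $0.
Total loss = $57 + $16 = $73.
Truthful bidding weakly dominates here: raising your bid can only win items priced above your value, and lowering it can only forfeit items priced below.

$73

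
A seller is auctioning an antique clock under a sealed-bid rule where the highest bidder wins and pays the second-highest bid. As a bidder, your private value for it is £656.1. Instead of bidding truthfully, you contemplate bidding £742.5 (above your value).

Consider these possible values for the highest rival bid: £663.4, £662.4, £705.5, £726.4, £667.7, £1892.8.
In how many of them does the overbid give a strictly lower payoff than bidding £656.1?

The deviation hurts exactly when the highest competing bid lies strictly between £656.1 and £742.5 — overbidding then wins at a price above your value.
£663.4: inside the interval → strictly worse (loss £7.3).
£662.4: inside the interval → strictly worse (loss £6.3).
£705.5: inside the interval → strictly worse (loss £49.4).
£726.4: inside the interval → strictly worse (loss £70.3).
£667.7: inside the interval → strictly worse (loss £11.6).
£1892.8: above both → same outcome either way.
Count: 5.

5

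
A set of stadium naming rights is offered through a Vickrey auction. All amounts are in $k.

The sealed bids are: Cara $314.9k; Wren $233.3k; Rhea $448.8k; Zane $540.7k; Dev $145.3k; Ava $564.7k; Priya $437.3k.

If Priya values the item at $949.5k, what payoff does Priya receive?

$0k

Highest bid: Ava at $564.7k, so Ava wins.
Second-highest bid: Zane at $540.7k — that is the price the winner pays.
Priya did not win, so Priya pays nothing and receives nothing: payoff $0k.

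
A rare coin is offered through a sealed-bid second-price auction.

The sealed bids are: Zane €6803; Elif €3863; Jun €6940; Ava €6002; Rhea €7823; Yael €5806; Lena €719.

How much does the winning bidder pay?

Highest bid: Rhea at €7823, so Rhea wins.
Second-highest bid: Jun at €6940 — that is the price the winner pays.

€6940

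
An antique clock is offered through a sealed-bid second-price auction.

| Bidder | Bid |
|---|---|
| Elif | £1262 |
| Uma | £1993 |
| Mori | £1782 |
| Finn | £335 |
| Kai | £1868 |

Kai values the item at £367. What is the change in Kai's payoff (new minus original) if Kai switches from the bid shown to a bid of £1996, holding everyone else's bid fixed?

−£1626

The highest bid among the other bidders is £1993; Kai's bid doesn't change that.
Original bid £1868: Kai is not highest (top rival bid is £1993); payoff £0.
Alternative bid £1996: Kai is highest, pays the top rival bid £1993; payoff £367 − £1993 = −£1626.
Change in payoff = −£1626 − (£0) = −£1626.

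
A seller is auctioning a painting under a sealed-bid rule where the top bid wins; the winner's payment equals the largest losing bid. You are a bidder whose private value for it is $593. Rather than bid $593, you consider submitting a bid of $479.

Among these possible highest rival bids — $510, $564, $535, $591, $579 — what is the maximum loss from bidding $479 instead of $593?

$510: truthful gives $83, deviation gives $0 → loss $83.
$564: truthful gives $29, deviation gives $0 → loss $29.
$535: truthful gives $58, deviation gives $0 → loss $58.
$591: truthful gives $2, deviation gives $0 → loss $2.
$579: truthful gives $14, deviation gives $0 → loss $14.
Maximum loss: $83.

$83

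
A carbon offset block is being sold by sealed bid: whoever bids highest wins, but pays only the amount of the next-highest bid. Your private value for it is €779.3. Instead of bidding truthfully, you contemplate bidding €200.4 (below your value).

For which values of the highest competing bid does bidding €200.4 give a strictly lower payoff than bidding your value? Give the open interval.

(€200.4, €779.3)

If the competing bid is below €200.4, both bids win at the same price — no difference.
If it is above €779.3, both bids lose — no difference.
If it lies strictly between €200.4 and €779.3, bidding your value wins at a price below your value (positive payoff) while bidding €200.4 loses (payoff 0).
So the deviation strictly hurts on the open interval (€200.4, €779.3).
Because the price is fixed by the runner-up's bid, deviating from your value can only change a good outcome into a bad one — never the reverse.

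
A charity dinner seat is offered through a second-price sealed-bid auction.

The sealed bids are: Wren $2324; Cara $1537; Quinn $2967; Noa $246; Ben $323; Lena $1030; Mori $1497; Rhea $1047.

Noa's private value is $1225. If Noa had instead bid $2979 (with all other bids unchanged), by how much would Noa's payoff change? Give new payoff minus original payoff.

−$1742

The highest bid among the other bidders is $2967; Noa's bid doesn't change that.
Original bid $246: Noa is not highest (top rival bid is $2967); payoff $0.
Alternative bid $2979: Noa is highest, pays the top rival bid $2967; payoff $1225 − $2967 = −$1742.
Change in payoff = −$1742 − ($0) = −$1742.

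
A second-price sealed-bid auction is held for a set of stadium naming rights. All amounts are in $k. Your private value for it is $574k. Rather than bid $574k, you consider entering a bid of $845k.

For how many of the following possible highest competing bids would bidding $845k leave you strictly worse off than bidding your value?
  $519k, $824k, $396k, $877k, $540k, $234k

1

The deviation hurts exactly when the highest competing bid lies strictly between $574k and $845k — overbidding then wins at a price above your value.
$519k: below both → same outcome either way.
$824k: inside the interval → strictly worse (loss $250k).
$396k: below both → same outcome either way.
$877k: above both → same outcome either way.
$540k: below both → same outcome either way.
$234k: below both → same outcome either way.
Count: 1.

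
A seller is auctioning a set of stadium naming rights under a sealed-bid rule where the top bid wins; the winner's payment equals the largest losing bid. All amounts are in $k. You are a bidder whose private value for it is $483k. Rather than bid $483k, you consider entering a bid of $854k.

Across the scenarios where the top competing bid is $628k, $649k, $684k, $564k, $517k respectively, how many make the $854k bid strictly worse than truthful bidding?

The deviation hurts exactly when the highest competing bid lies strictly between $483k and $854k — overbidding then wins at a price above your value.
$628k: inside the interval → strictly worse (loss $145k).
$649k: inside the interval → strictly worse (loss $166k).
$684k: inside the interval → strictly worse (loss $201k).
$564k: inside the interval → strictly worse (loss $81k).
$517k: inside the interval → strictly worse (loss $34k).
Count: 5.

5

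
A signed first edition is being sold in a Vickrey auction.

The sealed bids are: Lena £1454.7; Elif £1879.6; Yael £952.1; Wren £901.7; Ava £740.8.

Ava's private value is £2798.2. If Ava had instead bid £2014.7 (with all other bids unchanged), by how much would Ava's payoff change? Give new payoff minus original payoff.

The highest bid among the other bidders is £1879.6; Ava's bid doesn't change that.
Original bid £740.8: Ava is not highest (top rival bid is £1879.6); payoff £0.
Alternative bid £2014.7: Ava is highest, pays the top rival bid £1879.6; payoff £2798.2 − £1879.6 = £918.6.
Change in payoff = £918.6 − (£0) = £918.6.

£918.6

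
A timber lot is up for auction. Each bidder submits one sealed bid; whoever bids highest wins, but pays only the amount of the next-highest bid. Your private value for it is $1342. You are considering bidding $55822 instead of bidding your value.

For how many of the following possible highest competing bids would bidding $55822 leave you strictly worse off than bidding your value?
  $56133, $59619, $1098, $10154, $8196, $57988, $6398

The deviation hurts exactly when the highest competing bid lies strictly between $1342 and $55822 — overbidding then wins at a price above your value.
$56133: above both → same outcome either way.
$59619: above both → same outcome either way.
$1098: below both → same outcome either way.
$10154: inside the interval → strictly worse (loss $8812).
$8196: inside the interval → strictly worse (loss $6854).
$57988: above both → same outcome either way.
$6398: inside the interval → strictly worse (loss $5056).
Count: 3.

3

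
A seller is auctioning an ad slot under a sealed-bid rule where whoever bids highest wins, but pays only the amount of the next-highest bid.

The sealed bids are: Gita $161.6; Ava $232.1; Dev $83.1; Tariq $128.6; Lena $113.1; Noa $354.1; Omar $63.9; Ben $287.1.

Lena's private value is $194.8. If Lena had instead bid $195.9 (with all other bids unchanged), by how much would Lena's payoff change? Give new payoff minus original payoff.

$0

The highest bid among the other bidders is $354.1; Lena's bid doesn't change that.
Original bid $113.1: Lena is not highest (top rival bid is $354.1); payoff $0.
Alternative bid $195.9: Lena is not highest (top rival bid is $354.1); payoff $0.
Change in payoff = $0 − ($0) = $0.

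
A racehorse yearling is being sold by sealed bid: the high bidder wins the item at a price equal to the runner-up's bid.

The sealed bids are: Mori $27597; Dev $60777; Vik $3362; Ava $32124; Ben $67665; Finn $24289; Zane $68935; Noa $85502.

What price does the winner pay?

$68935

Highest bid: Noa at $85502, so Noa wins.
Second-highest bid: Zane at $68935 — that is the price the winner pays.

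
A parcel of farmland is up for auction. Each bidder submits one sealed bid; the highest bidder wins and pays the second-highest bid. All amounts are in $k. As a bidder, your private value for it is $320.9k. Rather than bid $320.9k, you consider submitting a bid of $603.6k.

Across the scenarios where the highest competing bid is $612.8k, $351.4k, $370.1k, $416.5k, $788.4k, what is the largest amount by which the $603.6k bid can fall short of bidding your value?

$95.6k

$612.8k: same outcome either way → loss $0k.
$351.4k: truthful gives $0k, deviation gives −$30.5k → loss $30.5k.
$370.1k: truthful gives $0k, deviation gives −$49.2k → loss $49.2k.
$416.5k: truthful gives $0k, deviation gives −$95.6k → loss $95.6k.
$788.4k: same outcome either way → loss $0k.
Maximum loss: $95.6k.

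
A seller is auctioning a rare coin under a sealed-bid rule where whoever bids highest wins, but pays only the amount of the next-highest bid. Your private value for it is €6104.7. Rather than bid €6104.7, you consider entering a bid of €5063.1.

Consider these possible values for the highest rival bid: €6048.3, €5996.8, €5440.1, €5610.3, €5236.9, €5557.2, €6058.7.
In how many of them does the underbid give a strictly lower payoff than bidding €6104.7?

The deviation hurts exactly when the highest competing bid lies strictly between €5063.1 and €6104.7 — underbidding then forfeits a profitable win.
€6048.3: inside the interval → strictly worse (loss €56.4).
€5996.8: inside the interval → strictly worse (loss €107.9).
€5440.1: inside the interval → strictly worse (loss €664.6).
€5610.3: inside the interval → strictly worse (loss €494.4).
€5236.9: inside the interval → strictly worse (loss €867.8).
€5557.2: inside the interval → strictly worse (loss €547.5).
€6058.7: inside the interval → strictly worse (loss €46).
Count: 7.

7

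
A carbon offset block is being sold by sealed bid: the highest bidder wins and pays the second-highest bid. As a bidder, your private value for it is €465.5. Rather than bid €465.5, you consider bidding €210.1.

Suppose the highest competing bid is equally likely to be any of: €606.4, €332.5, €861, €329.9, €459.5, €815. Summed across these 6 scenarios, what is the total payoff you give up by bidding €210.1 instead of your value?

€274.6

The deviation costs you only when the competing bid falls strictly between €210.1 and €465.5; elsewhere both bids give the same outcome.
€606.4: outcomes coincide → loss €0.
€332.5: truthful payoff €133, deviation payoff €0 → loss €133.
€861: outcomes coincide → loss €0.
€329.9: truthful payoff €135.6, deviation payoff €0 → loss €135.6.
€459.5: truthful payoff €6, deviation payoff €0 → loss €6.
€815: outcomes coincide → loss €0.
Total loss = €133 + €135.6 + €6 = €274.6.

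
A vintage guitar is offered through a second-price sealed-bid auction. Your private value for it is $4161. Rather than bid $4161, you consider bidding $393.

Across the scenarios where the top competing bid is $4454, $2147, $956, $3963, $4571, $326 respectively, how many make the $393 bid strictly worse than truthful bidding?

3

The deviation hurts exactly when the highest competing bid lies strictly between $393 and $4161 — underbidding then forfeits a profitable win.
$4454: above both → same outcome either way.
$2147: inside the interval → strictly worse (loss $2014).
$956: inside the interval → strictly worse (loss $3205).
$3963: inside the interval → strictly worse (loss $198).
$4571: above both → same outcome either way.
$326: below both → same outcome either way.
Count: 3.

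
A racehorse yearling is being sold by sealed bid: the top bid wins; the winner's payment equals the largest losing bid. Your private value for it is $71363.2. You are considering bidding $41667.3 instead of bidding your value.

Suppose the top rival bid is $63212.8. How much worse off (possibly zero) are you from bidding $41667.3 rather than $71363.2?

Bidding your value $71363.2: you win (since $71363.2 > $63212.8) and pay $63212.8. Payoff $8150.4.
Bidding $41667.3: you lose. Payoff $0.
The competing bid $63212.8 lies between your shaded bid and your value, so underbidding forfeits an item you could have won at a profitable price.
Loss from deviating = $8150.4 − ($0) = $8150.4.
Truthful bidding weakly dominates here: raising your bid can only win items priced above your value, and lowering it can only forfeit items priced below.

$8150.4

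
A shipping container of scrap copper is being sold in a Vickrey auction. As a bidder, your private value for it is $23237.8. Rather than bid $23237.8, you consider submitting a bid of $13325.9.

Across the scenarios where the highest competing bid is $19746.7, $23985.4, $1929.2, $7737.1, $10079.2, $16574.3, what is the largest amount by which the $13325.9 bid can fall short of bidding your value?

$6663.5

$19746.7: truthful gives $3491.1, deviation gives $0 → loss $3491.1.
$23985.4: same outcome either way → loss $0.
$1929.2: same outcome either way → loss $0.
$7737.1: same outcome either way → loss $0.
$10079.2: same outcome either way → loss $0.
$16574.3: truthful gives $6663.5, deviation gives $0 → loss $6663.5.
Maximum loss: $6663.5.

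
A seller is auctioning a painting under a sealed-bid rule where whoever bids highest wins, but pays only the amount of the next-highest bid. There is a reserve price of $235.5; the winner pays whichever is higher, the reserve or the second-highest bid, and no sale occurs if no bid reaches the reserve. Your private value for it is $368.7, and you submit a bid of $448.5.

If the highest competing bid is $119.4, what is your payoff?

$133.2

Your bid $448.5 is the highest and exceeds the reserve.
Price = max(second-highest bid, reserve) = max($119.4, $235.5) = $235.5.
Payoff = $368.7 − $235.5 = $133.2.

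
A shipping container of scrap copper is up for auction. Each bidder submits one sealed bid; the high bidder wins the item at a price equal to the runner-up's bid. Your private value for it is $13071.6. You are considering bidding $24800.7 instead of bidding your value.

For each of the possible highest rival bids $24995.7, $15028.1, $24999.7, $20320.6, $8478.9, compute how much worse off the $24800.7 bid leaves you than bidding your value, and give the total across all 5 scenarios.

The deviation costs you only when the competing bid falls strictly between $13071.6 and $24800.7; elsewhere both bids give the same outcome.
$24995.7: outcomes coincide → loss $0.
$15028.1: truthful payoff $0, deviation payoff −$1956.5 → loss $1956.5.
$24999.7: outcomes coincide → loss $0.
$20320.6: truthful payoff $0, deviation payoff −$7249 → loss $7249.
$8478.9: outcomes coincide → loss $0.
Total loss = $1956.5 + $7249 = $9205.5.

$9205.5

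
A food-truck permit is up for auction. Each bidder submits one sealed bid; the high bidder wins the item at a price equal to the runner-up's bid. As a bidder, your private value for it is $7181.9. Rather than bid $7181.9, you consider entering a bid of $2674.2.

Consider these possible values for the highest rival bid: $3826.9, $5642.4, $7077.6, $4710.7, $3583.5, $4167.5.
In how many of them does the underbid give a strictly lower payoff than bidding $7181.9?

6

The deviation hurts exactly when the highest competing bid lies strictly between $2674.2 and $7181.9 — underbidding then forfeits a profitable win.
$3826.9: inside the interval → strictly worse (loss $3355).
$5642.4: inside the interval → strictly worse (loss $1539.5).
$7077.6: inside the interval → strictly worse (loss $104.3).
$4710.7: inside the interval → strictly worse (loss $2471.2).
$3583.5: inside the interval → strictly worse (loss $3598.4).
$4167.5: inside the interval → strictly worse (loss $3014.4).
Count: 6.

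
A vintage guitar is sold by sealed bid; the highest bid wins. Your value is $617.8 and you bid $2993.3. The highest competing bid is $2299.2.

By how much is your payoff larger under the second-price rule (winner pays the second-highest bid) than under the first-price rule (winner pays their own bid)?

You have the highest bid, so you win under either rule.
Second-price: pay $2299.2 → payoff −$1681.4.
First-price: pay your own bid $2993.3 → payoff −$2375.5.
Difference = −$1681.4 − (−$2375.5) = $694.1.

$694.1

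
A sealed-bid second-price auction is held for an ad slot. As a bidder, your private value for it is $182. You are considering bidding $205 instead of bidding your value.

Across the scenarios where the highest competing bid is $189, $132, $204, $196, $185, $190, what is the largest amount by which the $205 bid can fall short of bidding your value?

$189: truthful gives $0, deviation gives −$7 → loss $7.
$132: same outcome either way → loss $0.
$204: truthful gives $0, deviation gives −$22 → loss $22.
$196: truthful gives $0, deviation gives −$14 → loss $14.
$185: truthful gives $0, deviation gives −$3 → loss $3.
$190: truthful gives $0, deviation gives −$8 → loss $8.
Maximum loss: $22.

$22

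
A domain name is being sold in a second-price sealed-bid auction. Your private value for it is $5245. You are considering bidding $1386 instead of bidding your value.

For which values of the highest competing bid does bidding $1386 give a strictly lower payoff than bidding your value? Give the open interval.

($1386, $5245)

If the competing bid is below $1386, both bids win at the same price — no difference.
If it is above $5245, both bids lose — no difference.
If it lies strictly between $1386 and $5245, bidding your value wins at a price below your value (positive payoff) while bidding $1386 loses (payoff 0).
So the deviation strictly hurts on the open interval ($1386, $5245).
Truthful bidding weakly dominates here: raising your bid can only win items priced above your value, and lowering it can only forfeit items priced below.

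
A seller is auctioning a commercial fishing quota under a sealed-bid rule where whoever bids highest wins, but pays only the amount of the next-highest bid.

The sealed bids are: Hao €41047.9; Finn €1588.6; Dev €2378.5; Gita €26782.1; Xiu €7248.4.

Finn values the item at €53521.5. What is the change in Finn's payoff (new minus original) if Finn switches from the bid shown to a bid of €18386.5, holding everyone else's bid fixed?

The highest bid among the other bidders is €41047.9; Finn's bid doesn't change that.
Original bid €1588.6: Finn is not highest (top rival bid is €41047.9); payoff €0.
Alternative bid €18386.5: Finn is not highest (top rival bid is €41047.9); payoff €0.
Change in payoff = €0 − (€0) = €0.

€0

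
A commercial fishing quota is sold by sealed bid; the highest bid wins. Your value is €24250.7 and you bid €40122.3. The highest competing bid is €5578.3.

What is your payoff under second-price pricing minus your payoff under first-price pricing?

€34544

You have the highest bid, so you win under either rule.
Second-price: pay €5578.3 → payoff €18672.4.
First-price: pay your own bid €40122.3 → payoff −€15871.6.
Difference = €18672.4 − (−€15871.6) = €34544.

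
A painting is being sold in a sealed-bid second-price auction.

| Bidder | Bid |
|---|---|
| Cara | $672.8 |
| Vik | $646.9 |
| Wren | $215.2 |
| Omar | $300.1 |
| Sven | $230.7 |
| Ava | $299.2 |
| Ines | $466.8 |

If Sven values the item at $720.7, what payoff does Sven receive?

Highest bid: Cara at $672.8, so Cara wins.
Second-highest bid: Vik at $646.9 — that is the price the winner pays.
Sven did not win, so Sven pays nothing and receives nothing: payoff $0.

$0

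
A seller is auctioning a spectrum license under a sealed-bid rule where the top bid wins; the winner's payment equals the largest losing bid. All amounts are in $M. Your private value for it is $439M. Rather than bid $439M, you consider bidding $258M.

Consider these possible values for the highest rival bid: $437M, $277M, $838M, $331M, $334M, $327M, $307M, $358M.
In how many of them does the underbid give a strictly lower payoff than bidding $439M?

7

The deviation hurts exactly when the highest competing bid lies strictly between $258M and $439M — underbidding then forfeits a profitable win.
$437M: inside the interval → strictly worse (loss $2M).
$277M: inside the interval → strictly worse (loss $162M).
$838M: above both → same outcome either way.
$331M: inside the interval → strictly worse (loss $108M).
$334M: inside the interval → strictly worse (loss $105M).
$327M: inside the interval → strictly worse (loss $112M).
$307M: inside the interval → strictly worse (loss $132M).
$358M: inside the interval → strictly worse (loss $81M).
Count: 7.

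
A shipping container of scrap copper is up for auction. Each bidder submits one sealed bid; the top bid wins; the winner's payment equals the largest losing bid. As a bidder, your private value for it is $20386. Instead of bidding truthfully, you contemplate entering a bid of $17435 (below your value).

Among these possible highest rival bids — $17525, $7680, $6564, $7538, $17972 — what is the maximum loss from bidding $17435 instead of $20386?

$17525: truthful gives $2861, deviation gives $0 → loss $2861.
$7680: same outcome either way → loss $0.
$6564: same outcome either way → loss $0.
$7538: same outcome either way → loss $0.
$17972: truthful gives $2414, deviation gives $0 → loss $2414.
Maximum loss: $2861.

$2861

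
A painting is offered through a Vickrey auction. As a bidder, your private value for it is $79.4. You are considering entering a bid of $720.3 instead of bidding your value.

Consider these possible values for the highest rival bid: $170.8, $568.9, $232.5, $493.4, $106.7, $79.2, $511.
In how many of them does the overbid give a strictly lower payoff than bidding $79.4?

The deviation hurts exactly when the highest competing bid lies strictly between $79.4 and $720.3 — overbidding then wins at a price above your value.
$170.8: inside the interval → strictly worse (loss $91.4).
$568.9: inside the interval → strictly worse (loss $489.5).
$232.5: inside the interval → strictly worse (loss $153.1).
$493.4: inside the interval → strictly worse (loss $414).
$106.7: inside the interval → strictly worse (loss $27.3).
$79.2: below both → same outcome either way.
$511: inside the interval → strictly worse (loss $431.6).
Count: 6.

6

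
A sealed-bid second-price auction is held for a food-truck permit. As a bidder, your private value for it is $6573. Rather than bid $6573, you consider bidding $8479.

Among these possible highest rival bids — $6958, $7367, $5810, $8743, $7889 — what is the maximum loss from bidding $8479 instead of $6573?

$6958: truthful gives $0, deviation gives −$385 → loss $385.
$7367: truthful gives $0, deviation gives −$794 → loss $794.
$5810: same outcome either way → loss $0.
$8743: same outcome either way → loss $0.
$7889: truthful gives $0, deviation gives −$1316 → loss $1316.
Maximum loss: $1316.

$1316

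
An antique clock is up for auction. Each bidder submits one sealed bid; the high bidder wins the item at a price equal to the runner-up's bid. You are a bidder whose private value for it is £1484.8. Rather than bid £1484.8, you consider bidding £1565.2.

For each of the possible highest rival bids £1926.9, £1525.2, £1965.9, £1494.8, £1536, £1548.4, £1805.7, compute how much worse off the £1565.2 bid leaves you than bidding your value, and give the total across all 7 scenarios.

The deviation costs you only when the competing bid falls strictly between £1484.8 and £1565.2; elsewhere both bids give the same outcome.
£1926.9: outcomes coincide → loss £0.
£1525.2: truthful payoff £0, deviation payoff −£40.4 → loss £40.4.
£1965.9: outcomes coincide → loss £0.
£1494.8: truthful payoff £0, deviation payoff −£10 → loss £10.
£1536: truthful payoff £0, deviation payoff −£51.2 → loss £51.2.
£1548.4: truthful payoff £0, deviation payoff −£63.6 → loss £63.6.
£1805.7: outcomes coincide → loss £0.
Total loss = £40.4 + £10 + £51.2 + £63.6 = £165.2.

£165.2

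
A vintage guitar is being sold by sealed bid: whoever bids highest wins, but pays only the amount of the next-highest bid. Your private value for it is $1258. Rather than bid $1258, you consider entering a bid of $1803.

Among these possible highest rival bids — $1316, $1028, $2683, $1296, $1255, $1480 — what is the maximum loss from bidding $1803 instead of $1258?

$222

$1316: truthful gives $0, deviation gives −$58 → loss $58.
$1028: same outcome either way → loss $0.
$2683: same outcome either way → loss $0.
$1296: truthful gives $0, deviation gives −$38 → loss $38.
$1255: same outcome either way → loss $0.
$1480: truthful gives $0, deviation gives −$222 → loss $222.
Maximum loss: $222.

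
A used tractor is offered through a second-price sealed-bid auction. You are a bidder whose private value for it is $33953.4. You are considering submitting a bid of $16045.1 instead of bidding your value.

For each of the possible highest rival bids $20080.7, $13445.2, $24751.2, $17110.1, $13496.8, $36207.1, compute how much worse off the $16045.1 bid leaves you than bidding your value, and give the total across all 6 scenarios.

The deviation costs you only when the competing bid falls strictly between $16045.1 and $33953.4; elsewhere both bids give the same outcome.
$20080.7: truthful payoff $13872.7, deviation payoff $0 → loss $13872.7.
$13445.2: outcomes coincide → loss $0.
$24751.2: truthful payoff $9202.2, deviation payoff $0 → loss $9202.2.
$17110.1: truthful payoff $16843.3, deviation payoff $0 → loss $16843.3.
$13496.8: outcomes coincide → loss $0.
$36207.1: outcomes coincide → loss $0.
Total loss = $13872.7 + $9202.2 + $16843.3 = $39918.2.

$39918.2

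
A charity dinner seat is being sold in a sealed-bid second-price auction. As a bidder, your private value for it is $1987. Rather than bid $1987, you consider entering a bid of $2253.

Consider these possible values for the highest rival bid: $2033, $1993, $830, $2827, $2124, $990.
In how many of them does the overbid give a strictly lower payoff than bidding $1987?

The deviation hurts exactly when the highest competing bid lies strictly between $1987 and $2253 — overbidding then wins at a price above your value.
$2033: inside the interval → strictly worse (loss $46).
$1993: inside the interval → strictly worse (loss $6).
$830: below both → same outcome either way.
$2827: above both → same outcome either way.
$2124: inside the interval → strictly worse (loss $137).
$990: below both → same outcome either way.
Count: 3.

3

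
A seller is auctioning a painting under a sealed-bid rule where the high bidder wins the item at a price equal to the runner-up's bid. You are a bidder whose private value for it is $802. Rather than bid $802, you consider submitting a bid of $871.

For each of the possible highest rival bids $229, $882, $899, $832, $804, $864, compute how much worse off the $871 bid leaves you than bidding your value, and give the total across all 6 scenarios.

$94

The deviation costs you only when the competing bid falls strictly between $802 and $871; elsewhere both bids give the same outcome.
$229: outcomes coincide → loss $0.
$882: outcomes coincide → loss $0.
$899: outcomes coincide → loss $0.
$832: truthful payoff $0, deviation payoff −$30 → loss $30.
$804: truthful payoff $0, deviation payoff −$2 → loss $2.
$864: truthful payoff $0, deviation payoff −$62 → loss $62.
Total loss = $30 + $2 + $62 = $94.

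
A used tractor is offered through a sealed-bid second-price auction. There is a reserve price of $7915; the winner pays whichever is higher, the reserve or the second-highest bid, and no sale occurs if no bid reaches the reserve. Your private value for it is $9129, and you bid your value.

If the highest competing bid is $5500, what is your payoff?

Your bid $9129 is the highest and exceeds the reserve.
Price = max(second-highest bid, reserve) = max($5500, $7915) = $7915.
Payoff = $9129 − $7915 = $1214.

$1214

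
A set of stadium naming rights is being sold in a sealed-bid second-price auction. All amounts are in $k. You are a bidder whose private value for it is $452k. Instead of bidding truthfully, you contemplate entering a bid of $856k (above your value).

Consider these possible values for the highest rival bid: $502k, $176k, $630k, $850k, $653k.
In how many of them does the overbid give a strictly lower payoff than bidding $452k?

4

The deviation hurts exactly when the highest competing bid lies strictly between $452k and $856k — overbidding then wins at a price above your value.
$502k: inside the interval → strictly worse (loss $50k).
$176k: below both → same outcome either way.
$630k: inside the interval → strictly worse (loss $178k).
$850k: inside the interval → strictly worse (loss $398k).
$653k: inside the interval → strictly worse (loss $201k).
Count: 4.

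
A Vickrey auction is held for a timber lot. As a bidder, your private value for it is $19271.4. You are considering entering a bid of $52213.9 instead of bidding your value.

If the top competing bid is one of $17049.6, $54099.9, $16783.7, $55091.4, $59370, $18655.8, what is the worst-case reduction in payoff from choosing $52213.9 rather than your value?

$0

$17049.6: same outcome either way → loss $0.
$54099.9: same outcome either way → loss $0.
$16783.7: same outcome either way → loss $0.
$55091.4: same outcome either way → loss $0.
$59370: same outcome either way → loss $0.
$18655.8: same outcome either way → loss $0.
Maximum loss: $0.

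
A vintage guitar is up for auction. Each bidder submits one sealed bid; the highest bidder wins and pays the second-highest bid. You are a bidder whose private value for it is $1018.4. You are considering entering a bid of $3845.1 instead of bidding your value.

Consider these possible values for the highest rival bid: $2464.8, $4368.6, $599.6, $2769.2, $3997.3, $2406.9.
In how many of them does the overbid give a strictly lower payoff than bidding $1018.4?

The deviation hurts exactly when the highest competing bid lies strictly between $1018.4 and $3845.1 — overbidding then wins at a price above your value.
$2464.8: inside the interval → strictly worse (loss $1446.4).
$4368.6: above both → same outcome either way.
$599.6: below both → same outcome either way.
$2769.2: inside the interval → strictly worse (loss $1750.8).
$3997.3: above both → same outcome either way.
$2406.9: inside the interval → strictly worse (loss $1388.5).
Count: 3.

3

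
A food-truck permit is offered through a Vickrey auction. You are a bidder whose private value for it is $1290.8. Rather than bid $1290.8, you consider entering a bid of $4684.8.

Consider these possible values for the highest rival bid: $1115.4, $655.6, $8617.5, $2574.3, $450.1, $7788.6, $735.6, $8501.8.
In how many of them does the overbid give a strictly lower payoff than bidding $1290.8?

The deviation hurts exactly when the highest competing bid lies strictly between $1290.8 and $4684.8 — overbidding then wins at a price above your value.
$1115.4: below both → same outcome either way.
$655.6: below both → same outcome either way.
$8617.5: above both → same outcome either way.
$2574.3: inside the interval → strictly worse (loss $1283.5).
$450.1: below both → same outcome either way.
$7788.6: above both → same outcome either way.
$735.6: below both → same outcome either way.
$8501.8: above both → same outcome either way.
Count: 1.

1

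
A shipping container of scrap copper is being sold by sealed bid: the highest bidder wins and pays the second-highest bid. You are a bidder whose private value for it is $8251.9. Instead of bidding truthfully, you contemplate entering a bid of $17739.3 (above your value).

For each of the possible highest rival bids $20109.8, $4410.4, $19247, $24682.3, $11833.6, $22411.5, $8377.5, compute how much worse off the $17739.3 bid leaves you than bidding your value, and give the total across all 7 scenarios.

$3707.3

The deviation costs you only when the competing bid falls strictly between $8251.9 and $17739.3; elsewhere both bids give the same outcome.
$20109.8: outcomes coincide → loss $0.
$4410.4: outcomes coincide → loss $0.
$19247: outcomes coincide → loss $0.
$24682.3: outcomes coincide → loss $0.
$11833.6: truthful payoff $0, deviation payoff −$3581.7 → loss $3581.7.
$22411.5: outcomes coincide → loss $0.
$8377.5: truthful payoff $0, deviation payoff −$125.6 → loss $125.6.
Total loss = $3581.7 + $125.6 = $3707.3.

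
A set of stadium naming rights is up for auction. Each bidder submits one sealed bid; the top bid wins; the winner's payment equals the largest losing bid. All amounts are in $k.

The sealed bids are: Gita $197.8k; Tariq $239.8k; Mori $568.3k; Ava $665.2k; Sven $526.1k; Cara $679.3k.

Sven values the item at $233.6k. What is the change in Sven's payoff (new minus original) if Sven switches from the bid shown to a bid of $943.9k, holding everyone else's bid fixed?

−$445.7k

The highest bid among the other bidders is $679.3k; Sven's bid doesn't change that.
Original bid $526.1k: Sven is not highest (top rival bid is $679.3k); payoff $0k.
Alternative bid $943.9k: Sven is highest, pays the top rival bid $679.3k; payoff $233.6k − $679.3k = −$445.7k.
Change in payoff = −$445.7k − ($0k) = −$445.7k.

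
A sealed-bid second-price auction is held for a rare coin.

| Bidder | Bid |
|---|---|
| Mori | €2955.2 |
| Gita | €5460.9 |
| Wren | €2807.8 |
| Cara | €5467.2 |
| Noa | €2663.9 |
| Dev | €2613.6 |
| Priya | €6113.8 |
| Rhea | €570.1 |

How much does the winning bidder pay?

€5467.2

Highest bid: Priya at €6113.8, so Priya wins.
Second-highest bid: Cara at €5467.2 — that is the price the winner pays.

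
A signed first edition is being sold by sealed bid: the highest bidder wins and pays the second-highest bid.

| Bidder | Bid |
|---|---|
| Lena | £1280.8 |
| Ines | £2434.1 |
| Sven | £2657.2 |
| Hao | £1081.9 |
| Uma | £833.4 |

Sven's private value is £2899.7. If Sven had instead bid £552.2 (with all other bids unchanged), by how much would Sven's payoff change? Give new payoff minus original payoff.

The highest bid among the other bidders is £2434.1; Sven's bid doesn't change that.
Original bid £2657.2: Sven is highest, pays the top rival bid £2434.1; payoff £2899.7 − £2434.1 = £465.6.
Alternative bid £552.2: Sven is not highest (top rival bid is £2434.1); payoff £0.
Change in payoff = £0 − (£465.6) = −£465.6.

−£465.6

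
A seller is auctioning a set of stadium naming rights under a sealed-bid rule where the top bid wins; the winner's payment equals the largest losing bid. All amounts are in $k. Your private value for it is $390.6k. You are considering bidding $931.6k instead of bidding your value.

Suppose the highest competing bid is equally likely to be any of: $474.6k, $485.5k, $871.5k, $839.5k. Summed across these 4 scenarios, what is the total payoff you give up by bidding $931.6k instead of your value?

$1108.7k

The deviation costs you only when the competing bid falls strictly between $390.6k and $931.6k; elsewhere both bids give the same outcome.
$474.6k: truthful payoff $0k, deviation payoff −$84k → loss $84k.
$485.5k: truthful payoff $0k, deviation payoff −$94.9k → loss $94.9k.
$871.5k: truthful payoff $0k, deviation payoff −$480.9k → loss $480.9k.
$839.5k: truthful payoff $0k, deviation payoff −$448.9k → loss $448.9k.
Total loss = $84k + $94.9k + $480.9k + $448.9k = $1108.7k.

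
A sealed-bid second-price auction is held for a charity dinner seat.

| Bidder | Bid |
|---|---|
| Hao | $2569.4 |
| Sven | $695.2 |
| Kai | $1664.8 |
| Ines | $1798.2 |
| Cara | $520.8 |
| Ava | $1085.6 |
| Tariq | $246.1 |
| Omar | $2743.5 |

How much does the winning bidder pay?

$2569.4

Highest bid: Omar at $2743.5, so Omar wins.
Second-highest bid: Hao at $2569.4 — that is the price the winner pays.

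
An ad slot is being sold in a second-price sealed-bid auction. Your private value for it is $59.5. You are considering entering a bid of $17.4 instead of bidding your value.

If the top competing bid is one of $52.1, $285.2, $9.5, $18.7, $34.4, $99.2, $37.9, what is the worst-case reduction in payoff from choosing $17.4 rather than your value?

$52.1: truthful gives $7.4, deviation gives $0 → loss $7.4.
$285.2: same outcome either way → loss $0.
$9.5: same outcome either way → loss $0.
$18.7: truthful gives $40.8, deviation gives $0 → loss $40.8.
$34.4: truthful gives $25.1, deviation gives $0 → loss $25.1.
$99.2: same outcome either way → loss $0.
$37.9: truthful gives $21.6, deviation gives $0 → loss $21.6.
Maximum loss: $40.8.

$40.8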